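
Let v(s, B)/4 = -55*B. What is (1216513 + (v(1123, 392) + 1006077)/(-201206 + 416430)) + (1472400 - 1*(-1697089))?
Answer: 943973814285/215224 ≈ 4.3860e+6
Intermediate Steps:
v(s, B) = -220*B (v(s, B) = 4*(-55*B) = -220*B)
(1216513 + (v(1123, 392) + 1006077)/(-201206 + 416430)) + (1472400 - 1*(-1697089)) = (1216513 + (-220*392 + 1006077)/(-201206 + 416430)) + (1472400 - 1*(-1697089)) = (1216513 + (-86240 + 1006077)/215224) + (1472400 + 1697089) = (1216513 + 919837*(1/215224)) + 3169489 = (1216513 + 919837/215224) + 3169489 = 261823713749/215224 + 3169489 = 943973814285/215224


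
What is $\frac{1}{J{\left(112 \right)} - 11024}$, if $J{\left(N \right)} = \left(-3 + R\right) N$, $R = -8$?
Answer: $- \frac{1}{12256} \approx -8.1593 \cdot 10^{-5}$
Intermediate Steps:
$J{\left(N \right)} = - 11 N$ ($J{\left(N \right)} = \left(-3 - 8\right) N = - 11 N$)
$\frac{1}{J{\left(112 \right)} - 11024} = \frac{1}{\left(-11\right) 112 - 11024} = \frac{1}{-1232 - 11024} = \frac{1}{-12256} = - \frac{1}{12256}$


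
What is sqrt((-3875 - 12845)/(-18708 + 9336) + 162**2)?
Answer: 4*sqrt(74421561)/213 ≈ 162.01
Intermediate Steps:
sqrt((-3875 - 12845)/(-18708 + 9336) + 162**2) = sqrt(-16720/(-9372) + 26244) = sqrt(-16720*(-1/9372) + 26244) = sqrt(380/213 + 26244) = sqrt(5590352/213) = 4*sqrt(74421561)/213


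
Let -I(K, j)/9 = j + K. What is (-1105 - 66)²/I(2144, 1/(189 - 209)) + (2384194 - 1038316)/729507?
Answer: -6495736346294/93841591959 ≈ -69.220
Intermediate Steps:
I(K, j) = -9*K - 9*j (I(K, j) = -9*(j + K) = -9*(K + j) = -9*K - 9*j)
(-1105 - 66)²/I(2144, 1/(189 - 209)) + (2384194 - 1038316)/729507 = (-1105 - 66)²/(-9*2144 - 9/(189 - 209)) + (2384194 - 1038316)/729507 = (-1171)²/(-19296 - 9/(-20)) + 1345878*(1/729507) = 1371241/(-19296 - 9*(-1/20)) + 448626/243169 = 1371241/(-19296 + 9/20) + 448626/243169 = 1371241/(-385911/20) + 448626/243169 = 1371241*(-20/385911) + 448626/243169 = -27424820/385911 + 448626/243169 = -6495736346294/93841591959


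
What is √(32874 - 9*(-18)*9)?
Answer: 2*√8583 ≈ 185.29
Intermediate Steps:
√(32874 - 9*(-18)*9) = √(32874 + 162*9) = √(32874 + 1458) = √34332 = 2*√8583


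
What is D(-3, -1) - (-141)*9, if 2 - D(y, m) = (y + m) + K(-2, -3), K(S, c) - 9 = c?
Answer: 1269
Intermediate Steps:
K(S, c) = 9 + c
D(y, m) = -4 - m - y (D(y, m) = 2 - ((y + m) + (9 - 3)) = 2 - ((m + y) + 6) = 2 - (6 + m + y) = 2 + (-6 - m - y) = -4 - m - y)
D(-3, -1) - (-141)*9 = (-4 - 1*(-1) - 1*(-3)) - (-141)*9 = (-4 + 1 + 3) - 47*(-27) = 0 + 1269 = 1269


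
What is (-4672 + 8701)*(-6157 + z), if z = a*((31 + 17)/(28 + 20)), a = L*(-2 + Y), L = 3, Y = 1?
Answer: -24818640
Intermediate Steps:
a = -3 (a = 3*(-2 + 1) = 3*(-1) = -3)
z = -3 (z = -3*(31 + 17)/(28 + 20) = -144/48 = -3*1 = -3)
(-4672 + 8701)*(-6157 + z) = (-4672 + 8701)*(-6157 - 3) = 4029*(-6160) = -24818640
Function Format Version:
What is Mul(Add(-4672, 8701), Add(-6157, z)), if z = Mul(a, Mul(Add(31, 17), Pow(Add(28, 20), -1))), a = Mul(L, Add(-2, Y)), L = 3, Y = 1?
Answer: -24818640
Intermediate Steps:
a = -3 (a = Mul(3, Add(-2, 1)) = Mul(3, -1) = -3)
z = -3 (z = Mul(-3, Mul(Add(31, 17), Pow(Add(28, 20), -1))) = Mul(-3, Mul(48, Pow(48, -1))) = Mul(-3, Mul(48, Rational(1, 48))) = Mul(-3, 1) = -3)
Mul(Add(-4672, 8701), Add(-6157, z)) = Mul(Add(-4672, 8701), Add(-6157, -3)) = Mul(4029, -6160) = -24818640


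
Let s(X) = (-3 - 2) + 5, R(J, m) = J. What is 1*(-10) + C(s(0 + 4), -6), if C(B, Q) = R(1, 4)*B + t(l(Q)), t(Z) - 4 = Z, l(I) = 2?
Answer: -4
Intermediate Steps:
t(Z) = 4 + Z
s(X) = 0 (s(X) = -5 + 5 = 0)
C(B, Q) = 6 + B (C(B, Q) = 1*B + (4 + 2) = B + 6 = 6 + B)
1*(-10) + C(s(0 + 4), -6) = 1*(-10) + (6 + 0) = -10 + 6 = -4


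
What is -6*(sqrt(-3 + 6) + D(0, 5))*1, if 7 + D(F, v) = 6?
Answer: 6 - 6*sqrt(3) ≈ -4.3923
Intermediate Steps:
D(F, v) = -1 (D(F, v) = -7 + 6 = -1)
-6*(sqrt(-3 + 6) + D(0, 5))*1 = -6*(sqrt(-3 + 6) - 1)*1 = -6*(sqrt(3) - 1)*1 = -6*(-1 + sqrt(3))*1 = (6 - 6*sqrt(3))*1 = 6 - 6*sqrt(3)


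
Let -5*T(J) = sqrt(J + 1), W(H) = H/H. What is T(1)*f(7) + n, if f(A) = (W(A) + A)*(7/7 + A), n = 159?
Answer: 159 - 64*sqrt(2)/5 ≈ 140.90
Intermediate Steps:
W(H) = 1
T(J) = -sqrt(1 + J)/5 (T(J) = -sqrt(J + 1)/5 = -sqrt(1 + J)/5)
f(A) = (1 + A)**2 (f(A) = (1 + A)*(7/7 + A) = (1 + A)*(7*(1/7) + A) = (1 + A)*(1 + A) = (1 + A)**2)
T(1)*f(7) + n = (-sqrt(1 + 1)/5)*(1 + 7**2 + 2*7) + 159 = (-sqrt(2)/5)*(1 + 49 + 14) + 159 = -sqrt(2)/5*64 + 159 = -64*sqrt(2)/5 + 159 = 159 - 64*sqrt(2)/5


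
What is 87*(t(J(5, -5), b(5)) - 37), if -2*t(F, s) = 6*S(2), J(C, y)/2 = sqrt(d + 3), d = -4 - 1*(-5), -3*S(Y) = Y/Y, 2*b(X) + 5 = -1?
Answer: -3132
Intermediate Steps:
b(X) = -3 (b(X) = -5/2 + (1/2)*(-1) = -5/2 - 1/2 = -3)
S(Y) = -1/3 (S(Y) = -Y/(3*Y) = -1/3*1 = -1/3)
d = 1 (d = -4 + 5 = 1)
J(C, y) = 4 (J(C, y) = 2*sqrt(1 + 3) = 2*sqrt(4) = 2*2 = 4)
t(F, s) = 1 (t(F, s) = -3*(-1)/3 = -1/2*(-2) = 1)
87*(t(J(5, -5), b(5)) - 37) = 87*(1 - 37) = 87*(-36) = -3132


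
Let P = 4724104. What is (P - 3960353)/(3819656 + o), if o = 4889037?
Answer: 763751/8708693 ≈ 0.087700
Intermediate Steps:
(P - 3960353)/(3819656 + o) = (4724104 - 3960353)/(3819656 + 4889037) = 763751/8708693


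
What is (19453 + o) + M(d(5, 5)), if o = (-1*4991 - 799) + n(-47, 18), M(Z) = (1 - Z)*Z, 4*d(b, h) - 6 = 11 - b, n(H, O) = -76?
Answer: 13581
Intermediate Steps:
d(b, h) = 17/4 - b/4 (d(b, h) = 3/2 + (11 - b)/4 = 3/2 + (11/4 - b/4) = 17/4 - b/4)
M(Z) = Z*(1 - Z)
o = -5866 (o = (-1*4991 - 799) - 76 = (-4991 - 799) - 76 = -5790 - 76 = -5866)
(19453 + o) + M(d(5, 5)) = (19453 - 5866) + (17/4 - ¼*5)*(1 - (17/4 - ¼*5)) = 13587 + (17/4 - 5/4)*(1 - (17/4 - 5/4)) = 13587 + 3*(1 - 1*3) = 13587 + 3*(1 - 3) = 13587 + 3*(-2) = 13587 - 6 = 13581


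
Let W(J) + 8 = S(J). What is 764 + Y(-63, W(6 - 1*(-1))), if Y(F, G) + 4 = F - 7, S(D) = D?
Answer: 690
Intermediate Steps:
W(J) = -8 + J
Y(F, G) = -11 + F (Y(F, G) = -4 + (F - 7) = -4 + (-7 + F) = -11 + F)
764 + Y(-63, W(6 - 1*(-1))) = 764 + (-11 - 63) = 764 - 74 = 690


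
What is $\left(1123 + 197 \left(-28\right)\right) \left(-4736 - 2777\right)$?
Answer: $33004609$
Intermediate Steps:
$\left(1123 + 197 \left(-28\right)\right) \left(-4736 - 2777\right) = \left(1123 - 5516\right) \left(-7513\right) = \left(-4393\right) \left(-7513\right) = 33004609$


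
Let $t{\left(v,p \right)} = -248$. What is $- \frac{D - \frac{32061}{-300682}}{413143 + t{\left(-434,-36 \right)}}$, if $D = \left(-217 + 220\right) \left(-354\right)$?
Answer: $\frac{319292223}{124150094390} \approx 0.0025718$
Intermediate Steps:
$D = -1062$ ($D = 3 \left(-354\right) = -1062$)
$- \frac{D - \frac{32061}{-300682}}{413143 + t{\left(-434,-36 \right)}} = - \frac{-1062 - \frac{32061}{-300682}}{413143 - 248} = - \frac{-1062 - - \frac{32061}{300682}}{412895} = - \frac{-1062 + \frac{32061}{300682}}{412895} = - \frac{-319292223}{300682 \cdot 412895} = \left(-1\right) \left(- \frac{319292223}{124150094390}\right) = \frac{319292223}{124150094390}$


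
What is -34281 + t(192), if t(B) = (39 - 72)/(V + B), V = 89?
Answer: -9632994/281 ≈ -34281.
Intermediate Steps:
t(B) = -33/(89 + B) (t(B) = (39 - 72)/(89 + B) = -33/(89 + B))
-34281 + t(192) = -34281 - 33/(89 + 192) = -34281 - 33/281 = -9632994/281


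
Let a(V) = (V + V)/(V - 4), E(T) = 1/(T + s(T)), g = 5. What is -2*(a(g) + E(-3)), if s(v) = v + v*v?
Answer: -62/3 ≈ -20.667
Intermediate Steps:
s(v) = v + v**2
E(T) = 1/(T + T*(1 + T))
a(V) = 2*V/(-4 + V) (a(V) = (2*V)/(-4 + V) = 2*V/(-4 + V))
-2*(a(g) + E(-3)) = -2*(2*5/(-4 + 5) + 1/((-3)*(2 - 3))) = -2*(2*5/1 - 1/3/(-1)) = -2*(2*5*1 - 1/3*(-1)) = -2*(10 + 1/3) = -2*31/3 = -62/3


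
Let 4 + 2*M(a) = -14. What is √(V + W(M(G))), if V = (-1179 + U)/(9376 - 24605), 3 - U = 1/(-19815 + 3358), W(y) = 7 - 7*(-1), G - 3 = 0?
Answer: 3*√98246827086467241/250623653 ≈ 3.7520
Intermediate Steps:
G = 3 (G = 3 + 0 = 3)
M(a) = -9 (M(a) = -2 + (½)*(-14) = -2 - 7 = -9)
W(y) = 14 (W(y) = 7 + 7 = 14)
U = 49372/16457 (U = 3 - 1/(-19815 + 3358) = 3 - 1/(-16457) = 3 - 1*(-1/16457) = 3 + 1/16457 = 49372/16457 ≈ 3.0001)
V = 19353431/250623653 (V = (-1179 + 49372/16457)/(9376 - 24605) = -19353431/16457/(-15229) = -19353431/16457*(-1/15229) = 19353431/250623653 ≈ 0.077221)
√(V + W(M(G))) = √(19353431/250623653 + 14) = √(3528084573/250623653) = 3*√98246827086467241/250623653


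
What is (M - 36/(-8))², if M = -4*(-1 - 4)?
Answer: 2401/4 ≈ 600.25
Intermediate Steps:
M = 20 (M = -4*(-5) = 20)
(M - 36/(-8))² = (20 - 36/(-8))² = (20 - 36*(-⅛))² = (20 + 9/2)² = (49/2)² = 2401/4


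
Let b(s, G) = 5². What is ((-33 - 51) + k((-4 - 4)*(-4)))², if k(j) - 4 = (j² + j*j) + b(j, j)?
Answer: 3972049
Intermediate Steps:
b(s, G) = 25
k(j) = 29 + 2*j² (k(j) = 4 + ((j² + j*j) + 25) = 4 + ((j² + j²) + 25) = 4 + (2*j² + 25) = 4 + (25 + 2*j²) = 29 + 2*j²)
((-33 - 51) + k((-4 - 4)*(-4)))² = ((-33 - 51) + (29 + 2*((-4 - 4)*(-4))²))² = (-84 + (29 + 2*(-8*(-4))²))² = (-84 + (29 + 2*32²))² = (-84 + (29 + 2*1024))² = (-84 + (29 + 2048))² = (-84 + 2077)² = 1993² = 3972049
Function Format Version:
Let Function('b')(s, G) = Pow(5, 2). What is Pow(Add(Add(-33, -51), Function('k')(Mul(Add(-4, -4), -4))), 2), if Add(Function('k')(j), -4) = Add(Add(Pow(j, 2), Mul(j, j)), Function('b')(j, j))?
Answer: 3972049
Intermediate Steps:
Function('b')(s, G) = 25
Function('k')(j) = Add(29, Mul(2, Pow(j, 2))) (Function('k')(j) = Add(4, Add(Add(Pow(j, 2), Mul(j, j)), 25)) = Add(4, Add(Add(Pow(j, 2), Pow(j, 2)), 25)) = Add(4, Add(Mul(2, Pow(j, 2)), 25)) = Add(4, Add(25, Mul(2, Pow(j, 2)))) = Add(29, Mul(2, Pow(j, 2))))
Pow(Add(Add(-33, -51), Function('k')(Mul(Add(-4, -4), -4))), 2) = Pow(Add(Add(-33, -51), Add(29, Mul(2, Pow(Mul(Add(-4, -4), -4), 2)))), 2) = Pow(Add(-84, Add(29, Mul(2, Pow(Mul(-8, -4), 2)))), 2) = Pow(Add(-84, Add(29, Mul(2, Pow(32, 2)))), 2) = Pow(Add(-84, Add(29, Mul(2, 1024))), 2) = Pow(Add(-84, Add(29, 2048)), 2) = Pow(Add(-84, 2077), 2) = Pow(1993, 2) = 3972049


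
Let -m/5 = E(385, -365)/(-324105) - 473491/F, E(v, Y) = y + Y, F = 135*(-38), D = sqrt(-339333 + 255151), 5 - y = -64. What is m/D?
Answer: 10230821269*I*sqrt(1718)/266601772332 ≈ 1.5906*I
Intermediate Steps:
y = 69 (y = 5 - 1*(-64) = 5 + 64 = 69)
D = 7*I*sqrt(1718) (D = sqrt(-84182) = 7*I*sqrt(1718) ≈ 290.14*I)
F = -5130
E(v, Y) = 69 + Y
m = -10230821269/22168782 (m = -5*((69 - 365)/(-324105) - 473491/(-5130)) = -5*(-296*(-1/324105) - 473491*(-1/5130)) = -5*(296/324105 + 473491/5130) = -5*10230821269/110843910 = -10230821269/22168782 ≈ -461.50)
m/D = -10230821269*(-I*sqrt(1718)/12026)/22168782 = -(-10230821269)*I*sqrt(1718)/266601772332 = 10230821269*I*sqrt(1718)/266601772332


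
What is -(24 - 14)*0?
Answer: 0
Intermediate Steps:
-(24 - 14)*0 = -10*0 = -1*0 = 0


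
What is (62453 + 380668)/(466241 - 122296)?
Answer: 63303/49135 ≈ 1.2883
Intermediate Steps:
(62453 + 380668)/(466241 - 122296) = 443121/343945 = 443121*(1/343945) = 63303/49135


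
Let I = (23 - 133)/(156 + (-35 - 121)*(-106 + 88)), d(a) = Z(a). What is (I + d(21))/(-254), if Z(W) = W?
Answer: -31067/376428 ≈ -0.082531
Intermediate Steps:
d(a) = a
I = -55/1482 (I = -110/(156 - 156*(-18)) = -110/(156 + 2808) = -110/2964 = -110*1/2964 = -55/1482 ≈ -0.037112)
(I + d(21))/(-254) = (-55/1482 + 21)/(-254) = -1/254*31067/1482 = -31067/376428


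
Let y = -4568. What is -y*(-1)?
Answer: -4568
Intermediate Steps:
-y*(-1) = -(-4568)*(-1) = -1*4568 = -4568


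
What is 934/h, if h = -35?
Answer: -934/35 ≈ -26.686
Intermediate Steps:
934/h = 934/(-35) = 934*(-1/35) = -934/35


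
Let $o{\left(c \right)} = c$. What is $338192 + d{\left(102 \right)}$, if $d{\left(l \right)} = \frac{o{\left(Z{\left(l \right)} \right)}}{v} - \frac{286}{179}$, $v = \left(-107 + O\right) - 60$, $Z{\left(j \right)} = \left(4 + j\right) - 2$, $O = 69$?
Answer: $\frac{2966258710}{8771} \approx 3.3819 \cdot 10^{5}$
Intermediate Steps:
$Z{\left(j \right)} = 2 + j$
$v = -98$ ($v = \left(-107 + 69\right) - 60 = -38 - 60 = -98$)
$d{\left(l \right)} = - \frac{14193}{8771} - \frac{l}{98}$ ($d{\left(l \right)} = \frac{2 + l}{-98} - \frac{286}{179} = \left(2 + l\right) \left(- \frac{1}{98}\right) - \frac{286}{179} = \left(- \frac{1}{49} - \frac{l}{98}\right) - \frac{286}{179} = - \frac{14193}{8771} - \frac{l}{98}$)
$338192 + d{\left(102 \right)} = 338192 - \frac{23322}{8771} = \frac{2966258710}{8771}$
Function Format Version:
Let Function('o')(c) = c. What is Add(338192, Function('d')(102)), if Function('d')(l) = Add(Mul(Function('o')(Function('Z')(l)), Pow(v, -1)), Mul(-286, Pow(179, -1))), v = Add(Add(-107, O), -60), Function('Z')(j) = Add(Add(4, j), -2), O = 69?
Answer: Rational(2966258710, 8771) ≈ 3.3819e+5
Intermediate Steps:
Function('Z')(j) = Add(2, j)
v = -98 (v = Add(Add(-107, 69), -60) = Add(-38, -60) = -98)
Function('d')(l) = Add(Rational(-14193, 8771), Mul(Rational(-1, 98), l)) (Function('d')(l) = Add(Mul(Add(2, l), Pow(-98, -1)), Mul(-286, Pow(179, -1))) = Add(Mul(Add(2, l), Rational(-1, 98)), Mul(-286, Rational(1, 179))) = Add(Add(Rational(-1, 49), Mul(Rational(-1, 98), l)), Rational(-286, 179)) = Add(Rational(-14193, 8771), Mul(Rational(-1, 98), l)))
Add(338192, Function('d')(102)) = Add(338192, Add(Rational(-14193, 8771), Mul(Rational(-1, 98), 102))) = Add(338192, Add(Rational(-14193, 8771), Rational(-51, 49))) = Add(338192, Rational(-23322, 8771)) = Rational(2966258710, 8771)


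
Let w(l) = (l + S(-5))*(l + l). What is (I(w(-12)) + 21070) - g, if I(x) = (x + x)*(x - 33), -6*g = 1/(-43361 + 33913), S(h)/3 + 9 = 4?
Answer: 46377019679/56688 ≈ 8.1811e+5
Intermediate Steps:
S(h) = -15 (S(h) = -27 + 3*4 = -27 + 12 = -15)
g = 1/56688 (g = -1/(6*(-43361 + 33913)) = -⅙/(-9448) = -⅙*(-1/9448) = 1/56688 ≈ 1.7640e-5)
w(l) = 2*l*(-15 + l) (w(l) = (l - 15)*(l + l) = (-15 + l)*(2*l) = 2*l*(-15 + l))
I(x) = 2*x*(-33 + x) (I(x) = (2*x)*(-33 + x) = 2*x*(-33 + x))
(I(w(-12)) + 21070) - g = (2*(2*(-12)*(-15 - 12))*(-33 + 2*(-12)*(-15 - 12)) + 21070) - 1*1/56688 = (2*(2*(-12)*(-27))*(-33 + 2*(-12)*(-27)) + 21070) - 1/56688 = (2*648*(-33 + 648) + 21070) - 1/56688 = (2*648*615 + 21070) - 1/56688 = (797040 + 21070) - 1/56688 = 818110 - 1/56688 = 46377019679/56688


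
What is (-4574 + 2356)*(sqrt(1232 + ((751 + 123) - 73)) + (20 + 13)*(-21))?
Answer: 1537074 - 2218*sqrt(2033) ≈ 1.4371e+6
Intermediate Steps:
(-4574 + 2356)*(sqrt(1232 + ((751 + 123) - 73)) + (20 + 13)*(-21)) = -2218*(sqrt(1232 + (874 - 73)) + 33*(-21)) = -2218*(sqrt(1232 + 801) - 693) = -2218*(sqrt(2033) - 693) = -2218*(-693 + sqrt(2033)) = 1537074 - 2218*sqrt(2033)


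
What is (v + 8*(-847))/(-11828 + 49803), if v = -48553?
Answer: -55329/37975 ≈ -1.4570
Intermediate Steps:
(v + 8*(-847))/(-11828 + 49803) = (-48553 + 8*(-847))/(-11828 + 49803) = (-48553 - 6776)/37975 = -55329*1/37975 = -55329/37975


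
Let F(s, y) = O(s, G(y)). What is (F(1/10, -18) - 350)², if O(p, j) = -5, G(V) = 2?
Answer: 126025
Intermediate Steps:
F(s, y) = -5
(F(1/10, -18) - 350)² = (-5 - 350)² = (-355)² = 126025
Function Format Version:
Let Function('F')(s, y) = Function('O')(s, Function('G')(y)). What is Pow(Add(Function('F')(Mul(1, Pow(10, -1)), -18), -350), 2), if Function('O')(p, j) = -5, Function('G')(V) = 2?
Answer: 126025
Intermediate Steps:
Function('F')(s, y) = -5
Pow(Add(Function('F')(Mul(1, Pow(10, -1)), -18), -350), 2) = Pow(Add(-5, -350), 2) = Pow(-355, 2) = 126025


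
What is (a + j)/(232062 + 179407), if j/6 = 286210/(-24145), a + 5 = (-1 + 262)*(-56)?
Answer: -70948261/1986983801 ≈ -0.035707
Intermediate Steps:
a = -14621 (a = -5 + (-1 + 262)*(-56) = -5 + 261*(-56) = -5 - 14616 = -14621)
j = -343452/4829 (j = 6*(286210/(-24145)) = 6*(286210*(-1/24145)) = 6*(-57242/4829) = -343452/4829 ≈ -71.123)
(a + j)/(232062 + 179407) = (-14621 - 343452/4829)/(232062 + 179407) = -70948261/4829/411469 = -70948261/4829*1/411469 = -70948261/1986983801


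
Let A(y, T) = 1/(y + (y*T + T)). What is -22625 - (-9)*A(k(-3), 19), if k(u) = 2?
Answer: -1334866/59 ≈ -22625.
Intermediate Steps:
A(y, T) = 1/(T + y + T*y) (A(y, T) = 1/(y + (T*y + T)) = 1/(y + (T + T*y)) = 1/(T + y + T*y))
-22625 - (-9)*A(k(-3), 19) = -22625 - (-9)/(19 + 2 + 19*2) = -22625 - (-9)/(19 + 2 + 38) = -22625 - (-9)/59 = -22625 - 1*(-9/59) = -22625 + 9/59 = -1334866/59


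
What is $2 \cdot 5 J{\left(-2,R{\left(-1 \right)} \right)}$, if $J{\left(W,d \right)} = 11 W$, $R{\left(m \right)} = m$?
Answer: $-220$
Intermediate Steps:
$2 \cdot 5 J{\left(-2,R{\left(-1 \right)} \right)} = 2 \cdot 5 \cdot 11 \left(-2\right) = 10 \left(-22\right) = -220$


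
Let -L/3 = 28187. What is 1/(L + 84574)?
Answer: 1/13 ≈ 0.076923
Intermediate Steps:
L = -84561 (L = -3*28187 = -84561)
1/(L + 84574) = 1/(-84561 + 84574) = 1/13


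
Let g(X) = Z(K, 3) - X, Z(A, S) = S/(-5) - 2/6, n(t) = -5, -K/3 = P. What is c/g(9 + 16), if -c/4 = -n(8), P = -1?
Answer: 300/389 ≈ 0.77121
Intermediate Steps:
K = 3 (K = -3*(-1) = 3)
c = -20 (c = -(-4)*(-5) = -4*5 = -20)
Z(A, S) = -⅓ - S/5 (Z(A, S) = S*(-⅕) - 2*⅙ = -S/5 - ⅓ = -⅓ - S/5)
g(X) = -14/15 - X (g(X) = (-⅓ - ⅕*3) - X = (-⅓ - ⅗) - X = -14/15 - X)
c/g(9 + 16) = -20/(-14/15 - (9 + 16)) = -20/(-14/15 - 1*25) = -20/(-14/15 - 25) = -20/(-389/15) = -20*(-15/389) = 300/389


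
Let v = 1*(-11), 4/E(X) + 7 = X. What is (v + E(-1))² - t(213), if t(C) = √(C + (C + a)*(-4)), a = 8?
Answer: 529/4 - I*√671 ≈ 132.25 - 25.904*I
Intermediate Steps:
E(X) = 4/(-7 + X)
t(C) = √(-32 - 3*C) (t(C) = √(C + (C + 8)*(-4)) = √(C + (8 + C)*(-4)) = √(C + (-32 - 4*C)) = √(-32 - 3*C))
v = -11
(v + E(-1))² - t(213) = (-11 + 4/(-7 - 1))² - √(-32 - 3*213) = (-11 + 4/(-8))² - √(-32 - 639) = (-11 + 4*(-⅛))² - √(-671) = (-11 - ½)² - I*√671 = (-23/2)² - I*√671 = 529/4 - I*√671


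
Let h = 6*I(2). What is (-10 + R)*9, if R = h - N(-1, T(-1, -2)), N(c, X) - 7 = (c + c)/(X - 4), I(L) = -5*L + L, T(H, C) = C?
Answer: -588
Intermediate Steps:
I(L) = -4*L
N(c, X) = 7 + 2*c/(-4 + X) (N(c, X) = 7 + (c + c)/(X - 4) = 7 + (2*c)/(-4 + X) = 7 + 2*c/(-4 + X))
h = -48 (h = 6*(-4*2) = 6*(-8) = -48)
R = -166/3 (R = -48 - (-28 + 2*(-1) + 7*(-2))/(-4 - 2) = -48 - (-28 - 2 - 14)/(-6) = -48 - (-1)*(-44)/6 = -48 - 1*22/3 = -48 - 22/3 = -166/3 ≈ -55.333)
(-10 + R)*9 = (-10 - 166/3)*9 = -196/3*9 = -588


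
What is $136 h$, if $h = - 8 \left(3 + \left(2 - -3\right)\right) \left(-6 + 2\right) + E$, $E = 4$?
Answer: $35360$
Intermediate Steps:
$h = 260$ ($h = - 8 \left(3 + \left(2 - -3\right)\right) \left(-6 + 2\right) + 4 = - 8 \left(3 + \left(2 + 3\right)\right) \left(-4\right) + 4 = - 8 \left(3 + 5\right) \left(-4\right) + 4 = - 8 \cdot 8 \left(-4\right) + 4 = \left(-8\right) \left(-32\right) + 4 = 256 + 4 = 260$)
$136 h = 136 \cdot 260 = 35360$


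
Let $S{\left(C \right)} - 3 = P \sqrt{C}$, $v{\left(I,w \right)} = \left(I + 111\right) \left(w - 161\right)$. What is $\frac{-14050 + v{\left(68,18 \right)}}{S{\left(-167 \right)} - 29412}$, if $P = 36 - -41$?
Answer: $\frac{1165978623}{865879424} + \frac{3052819 i \sqrt{167}}{865879424} \approx 1.3466 + 0.045562 i$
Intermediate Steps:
$P = 77$ ($P = 36 + 41 = 77$)
$v{\left(I,w \right)} = \left(-161 + w\right) \left(111 + I\right)$ ($v{\left(I,w \right)} = \left(111 + I\right) \left(-161 + w\right) = \left(-161 + w\right) \left(111 + I\right)$)
$S{\left(C \right)} = 3 + 77 \sqrt{C}$
$\frac{-14050 + v{\left(68,18 \right)}}{S{\left(-167 \right)} - 29412} = \frac{-14050 + \left(-17871 - 10948 + 111 \cdot 18 + 68 \cdot 18\right)}{\left(3 + 77 \sqrt{-167}\right) - 29412} = \frac{-14050 + \left(-17871 - 10948 + 1998 + 1224\right)}{\left(3 + 77 i \sqrt{167}\right) - 29412} = \frac{-14050 - 25597}{\left(3 + 77 i \sqrt{167}\right) - 29412} = - \frac{39647}{-29409 + 77 i \sqrt{167}}$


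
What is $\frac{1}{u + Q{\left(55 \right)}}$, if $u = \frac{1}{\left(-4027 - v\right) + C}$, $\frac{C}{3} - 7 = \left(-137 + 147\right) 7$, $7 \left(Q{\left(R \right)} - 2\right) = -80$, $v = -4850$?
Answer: $- \frac{7378}{69557} \approx -0.10607$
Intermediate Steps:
$Q{\left(R \right)} = - \frac{66}{7}$ ($Q{\left(R \right)} = 2 + \frac{1}{7} \left(-80\right) = 2 - \frac{80}{7} = - \frac{66}{7}$)
$C = 231$ ($C = 21 + 3 \left(-137 + 147\right) 7 = 21 + 3 \cdot 10 \cdot 7 = 21 + 3 \cdot 70 = 21 + 210 = 231$)
$u = \frac{1}{1054}$ ($u = \frac{1}{\left(-4027 - -4850\right) + 231} = \frac{1}{\left(-4027 + 4850\right) + 231} = \frac{1}{823 + 231} = \frac{1}{1054} \approx 0.00094877$)
$\frac{1}{u + Q{\left(55 \right)}} = \frac{1}{\frac{1}{1054} - \frac{66}{7}} = \frac{1}{- \frac{69557}{7378}} = - \frac{7378}{69557}$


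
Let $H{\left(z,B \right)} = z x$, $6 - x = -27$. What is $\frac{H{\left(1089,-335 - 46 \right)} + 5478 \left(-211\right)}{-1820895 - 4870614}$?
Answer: $\frac{33937}{202773} \approx 0.16736$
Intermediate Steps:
$x = 33$ ($x = 6 - -27 = 6 + 27 = 33$)
$H{\left(z,B \right)} = 33 z$ ($H{\left(z,B \right)} = z 33 = 33 z$)
$\frac{H{\left(1089,-335 - 46 \right)} + 5478 \left(-211\right)}{-1820895 - 4870614} = \frac{33 \cdot 1089 + 5478 \left(-211\right)}{-1820895 - 4870614} = \frac{35937 - 1155858}{-6691509} = \left(-1119921\right) \left(- \frac{1}{6691509}\right) = \frac{33937}{202773}$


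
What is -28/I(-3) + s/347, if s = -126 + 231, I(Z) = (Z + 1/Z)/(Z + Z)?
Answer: -86919/1735 ≈ -50.097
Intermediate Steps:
I(Z) = (Z + 1/Z)/(2*Z) (I(Z) = (Z + 1/Z)/((2*Z)) = (Z + 1/Z)*(1/(2*Z)) = (Z + 1/Z)/(2*Z))
s = 105
-28/I(-3) + s/347 = -28*18/(1 + (-3)**2) + 105/347 = -28*18/(1 + 9) + 105*(1/347) = -28/((1/2)*(1/9)*10) + 105/347 = -28/5/9 + 105/347 = -28*9/5 + 105/347 = -252/5 + 105/347 = -86919/1735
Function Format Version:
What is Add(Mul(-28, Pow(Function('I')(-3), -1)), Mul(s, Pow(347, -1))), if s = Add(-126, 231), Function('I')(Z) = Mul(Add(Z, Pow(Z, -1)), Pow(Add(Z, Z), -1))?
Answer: Rational(-86919, 1735) ≈ -50.097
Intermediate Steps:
Function('I')(Z) = Mul(Rational(1, 2), Pow(Z, -1), Add(Z, Pow(Z, -1))) (Function('I')(Z) = Mul(Add(Z, Pow(Z, -1)), Pow(Mul(2, Z), -1)) = Mul(Add(Z, Pow(Z, -1)), Mul(Rational(1, 2), Pow(Z, -1))) = Mul(Rational(1, 2), Pow(Z, -1), Add(Z, Pow(Z, -1))))
s = 105
Add(Mul(-28, Pow(Function('I')(-3), -1)), Mul(s, Pow(347, -1))) = Add(Mul(-28, Pow(Mul(Rational(1, 2), Pow(-3, -2), Add(1, Pow(-3, 2))), -1)), Mul(105, Pow(347, -1))) = Add(Mul(-28, Pow(Mul(Rational(1, 2), Rational(1, 9), Add(1, 9)), -1)), Mul(105, Rational(1, 347))) = Add(Mul(-28, Pow(Mul(Rational(1, 2), Rational(1, 9), 10), -1)), Rational(105, 347)) = Add(Mul(-28, Pow(Rational(5, 9), -1)), Rational(105, 347)) = Add(Mul(-28, Rational(9, 5)), Rational(105, 347)) = Add(Rational(-252, 5), Rational(105, 347)) = Rational(-86919, 1735)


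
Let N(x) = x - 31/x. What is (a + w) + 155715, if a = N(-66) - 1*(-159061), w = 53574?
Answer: 24306775/66 ≈ 3.6828e+5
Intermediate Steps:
a = 10493701/66 (a = (-66 - 31/(-66)) - 1*(-159061) = (-66 - 31*(-1/66)) + 159061 = (-66 + 31/66) + 159061 = -4325/66 + 159061 = 10493701/66 ≈ 1.5900e+5)
(a + w) + 155715 = (10493701/66 + 53574) + 155715 = 14029585/66 + 155715 = 24306775/66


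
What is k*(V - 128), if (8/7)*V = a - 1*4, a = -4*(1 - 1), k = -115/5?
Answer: 6049/2 ≈ 3024.5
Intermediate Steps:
k = -23 (k = -115*⅕ = -23)
a = 0 (a = -4*0 = 0)
V = -7/2 (V = 7*(0 - 1*4)/8 = 7*(0 - 4)/8 = (7/8)*(-4) = -7/2 ≈ -3.5000)
k*(V - 128) = -23*(-7/2 - 128) = -23*(-263/2) = 6049/2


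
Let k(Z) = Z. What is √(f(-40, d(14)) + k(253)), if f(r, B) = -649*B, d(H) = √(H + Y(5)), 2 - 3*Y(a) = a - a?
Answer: √(2277 - 3894*√33)/3 ≈ 47.249*I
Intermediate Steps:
Y(a) = ⅔ (Y(a) = ⅔ - (a - a)/3 = ⅔ - ⅓*0 = ⅔ + 0 = ⅔)
d(H) = √(⅔ + H) (d(H) = √(H + ⅔) = √(⅔ + H))
√(f(-40, d(14)) + k(253)) = √(-649*√(6 + 9*14)/3 + 253) = √(-649*√(6 + 126)/3 + 253) = √(-649*√132/3 + 253) = √(-649*2*√33/3 + 253) = √(-1298*√33/3 + 253) = √(253 - 1298*√33/3)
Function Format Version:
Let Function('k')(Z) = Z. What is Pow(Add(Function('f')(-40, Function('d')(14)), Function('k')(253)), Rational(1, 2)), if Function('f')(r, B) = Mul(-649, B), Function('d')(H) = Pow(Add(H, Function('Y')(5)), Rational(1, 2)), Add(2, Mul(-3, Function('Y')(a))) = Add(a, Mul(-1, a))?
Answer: Mul(Rational(1, 3), Pow(Add(2277, Mul(-3894, Pow(33, Rational(1, 2)))), Rational(1, 2))) ≈ Mul(47.249, I)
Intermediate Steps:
Function('Y')(a) = Rational(2, 3) (Function('Y')(a) = Add(Rational(2, 3), Mul(Rational(-1, 3), Add(a, Mul(-1, a)))) = Add(Rational(2, 3), Mul(Rational(-1, 3), 0)) = Add(Rational(2, 3), 0) = Rational(2, 3))
Function('d')(H) = Pow(Add(Rational(2, 3), H), Rational(1, 2)) (Function('d')(H) = Pow(Add(H, Rational(2, 3)), Rational(1, 2)) = Pow(Add(Rational(2, 3), H), Rational(1, 2)))
Pow(Add(Function('f')(-40, Function('d')(14)), Function('k')(253)), Rational(1, 2)) = Pow(Add(Mul(-649, Mul(Rational(1, 3), Pow(Add(6, Mul(9, 14)), Rational(1, 2)))), 253), Rational(1, 2)) = Pow(Add(Mul(-649, Mul(Rational(1, 3), Pow(Add(6, 126), Rational(1, 2)))), 253), Rational(1, 2)) = Pow(Add(Mul(-649, Mul(Rational(1, 3), Pow(132, Rational(1, 2)))), 253), Rational(1, 2)) = Pow(Add(Mul(-649, Mul(Rational(1, 3), Mul(2, Pow(33, Rational(1, 2))))), 253), Rational(1, 2)) = Pow(Add(Mul(-649, Mul(Rational(2, 3), Pow(33, Rational(1, 2)))), 253), Rational(1, 2)) = Pow(Add(Mul(Rational(-1298, 3), Pow(33, Rational(1, 2))), 253), Rational(1, 2)) = Pow(Add(253, Mul(Rational(-1298, 3), Pow(33, Rational(1, 2)))), Rational(1, 2))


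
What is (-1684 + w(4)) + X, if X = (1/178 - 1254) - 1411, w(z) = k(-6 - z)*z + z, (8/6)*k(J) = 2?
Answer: -772341/178 ≈ -4339.0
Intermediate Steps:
k(J) = 3/2 (k(J) = (3/4)*2 = 3/2)
w(z) = 5*z/2 (w(z) = 3*z/2 + z = 5*z/2)
X = -474369/178 (X = (1/178 - 1254) - 1411 = -223211/178 - 1411 = -474369/178 ≈ -2665.0)
(-1684 + w(4)) + X = (-1684 + (5/2)*4) - 474369/178 = (-1684 + 10) - 474369/178 = -1674 - 474369/178 = -772341/178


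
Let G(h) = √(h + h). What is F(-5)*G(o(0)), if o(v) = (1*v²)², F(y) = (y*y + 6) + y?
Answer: 0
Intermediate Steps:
F(y) = 6 + y + y² (F(y) = (y² + 6) + y = (6 + y²) + y = 6 + y + y²)
o(v) = v⁴ (o(v) = (v²)² = v⁴)
G(h) = √2*√h (G(h) = √(2*h) = √2*√h)
F(-5)*G(o(0)) = (6 - 5 + (-5)²)*(√2*√(0⁴)) = (6 - 5 + 25)*(√2*√0) = 26*(√2*0) = 26*0 = 0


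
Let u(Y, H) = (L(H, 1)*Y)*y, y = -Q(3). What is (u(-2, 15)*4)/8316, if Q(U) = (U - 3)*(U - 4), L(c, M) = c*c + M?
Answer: 0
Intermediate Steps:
L(c, M) = M + c**2 (L(c, M) = c**2 + M = M + c**2)
Q(U) = (-4 + U)*(-3 + U) (Q(U) = (-3 + U)*(-4 + U) = (-4 + U)*(-3 + U))
y = 0 (y = -(12 + 3**2 - 7*3) = -(12 + 9 - 21) = -1*0 = 0)
u(Y, H) = 0 (u(Y, H) = ((1 + H**2)*Y)*0 = (Y*(1 + H**2))*0 = 0)
(u(-2, 15)*4)/8316 = (0*4)/8316 = 0*(1/8316) = 0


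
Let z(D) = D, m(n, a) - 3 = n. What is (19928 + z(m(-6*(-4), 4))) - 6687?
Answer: 13268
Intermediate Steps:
m(n, a) = 3 + n
(19928 + z(m(-6*(-4), 4))) - 6687 = (19928 + (3 - 6*(-4))) - 6687 = (19928 + (3 + 24)) - 6687 = (19928 + 27) - 6687 = 19955 - 6687 = 13268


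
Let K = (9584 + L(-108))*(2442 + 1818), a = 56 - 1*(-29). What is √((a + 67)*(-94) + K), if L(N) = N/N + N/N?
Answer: 2*√10205518 ≈ 6389.2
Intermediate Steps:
L(N) = 2 (L(N) = 1 + 1 = 2)
a = 85 (a = 56 + 29 = 85)
K = 40836360 (K = (9584 + 2)*(2442 + 1818) = 9586*4260 = 40836360)
√((a + 67)*(-94) + K) = √((85 + 67)*(-94) + 40836360) = √(152*(-94) + 40836360) = √(-14288 + 40836360) = √40822072 = 2*√10205518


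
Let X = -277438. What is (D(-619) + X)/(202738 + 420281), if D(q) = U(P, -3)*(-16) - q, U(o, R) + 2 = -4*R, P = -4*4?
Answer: -276979/623019 ≈ -0.44458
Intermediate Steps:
P = -16
U(o, R) = -2 - 4*R
D(q) = -160 - q (D(q) = (-2 - 4*(-3))*(-16) - q = (-2 + 12)*(-16) - q = 10*(-16) - q = -160 - q)
(D(-619) + X)/(202738 + 420281) = ((-160 - 1*(-619)) - 277438)/(202738 + 420281) = ((-160 + 619) - 277438)/623019 = (459 - 277438)*(1/623019) = -276979*1/623019 = -276979/623019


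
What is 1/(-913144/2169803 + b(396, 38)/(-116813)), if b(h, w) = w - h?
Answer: -253461197839/105890300598 ≈ -2.3936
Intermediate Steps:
1/(-913144/2169803 + b(396, 38)/(-116813)) = 1/(-913144/2169803 + (38 - 1*396)/(-116813)) = 1/(-913144*1/2169803 + (38 - 396)*(-1/116813)) = 1/(-913144/2169803 - 358*(-1/116813)) = 1/(-913144/2169803 + 358/116813) = 1/(-105890300598/253461197839) = -253461197839/105890300598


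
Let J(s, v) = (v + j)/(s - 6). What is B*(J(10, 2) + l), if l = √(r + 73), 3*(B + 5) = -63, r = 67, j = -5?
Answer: 39/2 - 52*√35 ≈ -288.14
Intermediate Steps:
B = -26 (B = -5 + (⅓)*(-63) = -5 - 21 = -26)
J(s, v) = (-5 + v)/(-6 + s) (J(s, v) = (v - 5)/(s - 6) = (-5 + v)/(-6 + s))
l = 2*√35 (l = √(67 + 73) = √140 = 2*√35 ≈ 11.832)
B*(J(10, 2) + l) = -26*((-5 + 2)/(-6 + 10) + 2*√35) = -26*(-3/4 + 2*√35) = -26*((¼)*(-3) + 2*√35) = -26*(-¾ + 2*√35) = 39/2 - 52*√35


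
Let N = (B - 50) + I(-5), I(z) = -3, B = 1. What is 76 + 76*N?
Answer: -3876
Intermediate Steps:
N = -52 (N = (1 - 50) - 3 = -49 - 3 = -52)
76 + 76*N = 76 + 76*(-52) = 76 - 3952 = -3876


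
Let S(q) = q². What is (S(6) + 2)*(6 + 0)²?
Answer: 1368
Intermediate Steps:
(S(6) + 2)*(6 + 0)² = (6² + 2)*(6 + 0)² = (36 + 2)*6² = 38*36 = 1368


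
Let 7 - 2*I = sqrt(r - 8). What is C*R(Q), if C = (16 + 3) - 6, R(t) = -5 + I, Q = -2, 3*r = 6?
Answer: -39/2 - 13*I*sqrt(6)/2 ≈ -19.5 - 15.922*I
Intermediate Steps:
r = 2 (r = (1/3)*6 = 2)
I = 7/2 - I*sqrt(6)/2 (I = 7/2 - sqrt(2 - 8)/2 = 7/2 - I*sqrt(6)/2 ≈ 3.5 - 1.2247*I)
R(t) = -3/2 - I*sqrt(6)/2 (R(t) = -5 + (7/2 - I*sqrt(6)/2) = -3/2 - I*sqrt(6)/2)
C = 13 (C = 19 - 6 = 13)
C*R(Q) = 13*(-3/2 - I*sqrt(6)/2) = -39/2 - 13*I*sqrt(6)/2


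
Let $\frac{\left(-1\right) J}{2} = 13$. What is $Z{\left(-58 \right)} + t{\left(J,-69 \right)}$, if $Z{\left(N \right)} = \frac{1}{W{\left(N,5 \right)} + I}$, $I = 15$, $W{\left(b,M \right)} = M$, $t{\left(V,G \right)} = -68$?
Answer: $- \frac{1359}{20} \approx -67.95$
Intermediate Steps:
$J = -26$ ($J = \left(-2\right) 13 = -26$)
$Z{\left(N \right)} = \frac{1}{20}$ ($Z{\left(N \right)} = \frac{1}{5 + 15} = \frac{1}{20}$)
$Z{\left(-58 \right)} + t{\left(J,-69 \right)} = \frac{1}{20} - 68 = - \frac{1359}{20}$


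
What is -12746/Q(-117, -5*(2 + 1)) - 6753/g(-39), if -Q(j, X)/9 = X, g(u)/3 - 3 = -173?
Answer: -372587/4590 ≈ -81.174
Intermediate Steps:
g(u) = -510 (g(u) = 9 + 3*(-173) = 9 - 519 = -510)
Q(j, X) = -9*X
-12746/Q(-117, -5*(2 + 1)) - 6753/g(-39) = -12746*1/(45*(2 + 1)) - 6753/(-510) = -12746/((-(-45)*3)) - 6753*(-1/510) = -12746/((-9*(-15))) + 2251/170 = -12746/135 + 2251/170 = -372587/4590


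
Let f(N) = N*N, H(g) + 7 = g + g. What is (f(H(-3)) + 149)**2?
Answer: 101124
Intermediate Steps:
H(g) = -7 + 2*g (H(g) = -7 + (g + g) = -7 + 2*g)
f(N) = N**2
(f(H(-3)) + 149)**2 = ((-7 + 2*(-3))**2 + 149)**2 = ((-7 - 6)**2 + 149)**2 = ((-13)**2 + 149)**2 = (169 + 149)**2 = 318**2 = 101124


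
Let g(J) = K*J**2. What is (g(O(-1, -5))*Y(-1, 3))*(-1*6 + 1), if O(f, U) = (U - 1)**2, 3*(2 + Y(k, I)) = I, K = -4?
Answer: -25920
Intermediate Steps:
Y(k, I) = -2 + I/3
O(f, U) = (-1 + U)**2
g(J) = -4*J**2
(g(O(-1, -5))*Y(-1, 3))*(-1*6 + 1) = ((-4*(-1 - 5)**4)*(-2 + (1/3)*3))*(-1*6 + 1) = ((-4*((-6)**2)**2)*(-2 + 1))*(-6 + 1) = (-4*36**2*(-1))*(-5) = (-4*1296*(-1))*(-5) = -5184*(-1)*(-5) = 5184*(-5) = -25920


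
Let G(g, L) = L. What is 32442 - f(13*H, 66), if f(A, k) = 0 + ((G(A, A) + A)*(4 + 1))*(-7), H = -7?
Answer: 26072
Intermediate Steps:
f(A, k) = -70*A (f(A, k) = 0 + ((A + A)*(4 + 1))*(-7) = 0 + ((2*A)*5)*(-7) = 0 + (10*A)*(-7) = 0 - 70*A = -70*A)
32442 - f(13*H, 66) = 32442 - (-70)*13*(-7) = 32442 - (-70)*(-91) = 32442 - 1*6370 = 32442 - 6370 = 26072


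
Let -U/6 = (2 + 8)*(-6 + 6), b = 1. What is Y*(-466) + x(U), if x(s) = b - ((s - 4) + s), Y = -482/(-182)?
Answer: -111851/91 ≈ -1229.1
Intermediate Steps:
Y = 241/91 (Y = -482*(-1/182) = 241/91 ≈ 2.6483)
U = 0 (U = -6*(2 + 8)*(-6 + 6) = -60*0 = -6*0 = 0)
x(s) = 5 - 2*s (x(s) = 1 - ((s - 4) + s) = 1 - ((-4 + s) + s) = 1 - (-4 + 2*s) = 1 + (4 - 2*s) = 5 - 2*s)
Y*(-466) + x(U) = (241/91)*(-466) + (5 - 2*0) = -112306/91 + (5 + 0) = -112306/91 + 5 = -111851/91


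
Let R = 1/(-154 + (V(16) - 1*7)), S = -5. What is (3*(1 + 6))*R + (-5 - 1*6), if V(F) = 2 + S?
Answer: -1825/164 ≈ -11.128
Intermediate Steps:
V(F) = -3 (V(F) = 2 - 5 = -3)
R = -1/164 (R = 1/(-154 + (-3 - 1*7)) = 1/(-154 + (-3 - 7)) = 1/(-154 - 10) = 1/(-164) = -1/164 ≈ -0.0060976)
(3*(1 + 6))*R + (-5 - 1*6) = (3*(1 + 6))*(-1/164) + (-5 - 1*6) = (3*7)*(-1/164) + (-5 - 6) = 21*(-1/164) - 11 = -21/164 - 11 = -1825/164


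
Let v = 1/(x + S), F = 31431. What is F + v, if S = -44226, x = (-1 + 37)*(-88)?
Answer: 1489640813/47394 ≈ 31431.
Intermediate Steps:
x = -3168 (x = 36*(-88) = -3168)
v = -1/47394 (v = 1/(-3168 - 44226) = 1/(-47394) = -1/47394 ≈ -2.1100e-5)
F + v = 31431 - 1/47394 = 1489640813/47394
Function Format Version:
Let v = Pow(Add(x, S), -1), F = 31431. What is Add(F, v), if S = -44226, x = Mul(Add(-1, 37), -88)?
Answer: Rational(1489640813, 47394) ≈ 31431.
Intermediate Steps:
x = -3168 (x = Mul(36, -88) = -3168)
v = Rational(-1, 47394) (v = Pow(Add(-3168, -44226), -1) = Pow(-47394, -1) = Rational(-1, 47394) ≈ -2.1100e-5)
Add(F, v) = Add(31431, Rational(-1, 47394)) = Rational(1489640813, 47394)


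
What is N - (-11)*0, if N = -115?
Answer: -115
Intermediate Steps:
N - (-11)*0 = -115 - (-11)*0 = -115 - 1*0 = -115 + 0 = -115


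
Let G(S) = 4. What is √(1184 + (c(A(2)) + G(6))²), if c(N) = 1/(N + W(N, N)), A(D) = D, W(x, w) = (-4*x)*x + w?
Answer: √172705/12 ≈ 34.631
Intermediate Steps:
W(x, w) = w - 4*x² (W(x, w) = -4*x² + w = w - 4*x²)
c(N) = 1/(-4*N² + 2*N) (c(N) = 1/(N + (N - 4*N²)) = 1/(-4*N² + 2*N))
√(1184 + (c(A(2)) + G(6))²) = √(1184 + (-½/(2*(-1 + 2*2)) + 4)²) = √(1184 + (-½*½/(-1 + 4) + 4)²) = √(1184 + (-½*½/3 + 4)²) = √(1184 + (-½*½*⅓ + 4)²) = √(1184 + (-1/12 + 4)²) = √(1184 + (47/12)²) = √(1184 + 2209/144) = √(172705/144) = √172705/12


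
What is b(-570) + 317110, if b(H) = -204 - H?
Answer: 317476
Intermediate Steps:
b(-570) + 317110 = (-204 - 1*(-570)) + 317110 = (-204 + 570) + 317110 = 366 + 317110 = 317476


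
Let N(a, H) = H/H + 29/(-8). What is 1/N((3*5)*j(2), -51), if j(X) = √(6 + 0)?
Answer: -8/21 ≈ -0.38095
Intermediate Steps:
j(X) = √6
N(a, H) = -21/8 (N(a, H) = 1 + 29*(-⅛) = 1 - 29/8 = -21/8)
1/N((3*5)*j(2), -51) = 1/(-21/8) = -8/21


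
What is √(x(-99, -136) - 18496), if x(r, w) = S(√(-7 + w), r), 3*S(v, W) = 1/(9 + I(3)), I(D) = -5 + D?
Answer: I*√8156715/21 ≈ 136.0*I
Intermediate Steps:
S(v, W) = 1/21 (S(v, W) = 1/(3*(9 + (-5 + 3))) = 1/(3*(9 - 2)) = (⅓)/7 = (⅓)*(⅐) = 1/21)
x(r, w) = 1/21
√(x(-99, -136) - 18496) = √(1/21 - 18496) = √(-388415/21) = I*√8156715/21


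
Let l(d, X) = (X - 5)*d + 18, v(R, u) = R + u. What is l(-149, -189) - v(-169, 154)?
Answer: 28939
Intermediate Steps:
l(d, X) = 18 + d*(-5 + X) (l(d, X) = (-5 + X)*d + 18 = d*(-5 + X) + 18 = 18 + d*(-5 + X))
l(-149, -189) - v(-169, 154) = (18 - 5*(-149) - 189*(-149)) - (-169 + 154) = (18 + 745 + 28161) - 1*(-15) = 28924 + 15 = 28939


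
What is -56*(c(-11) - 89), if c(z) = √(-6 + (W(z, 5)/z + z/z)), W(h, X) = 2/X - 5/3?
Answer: 4984 - 56*I*√132990/165 ≈ 4984.0 - 123.77*I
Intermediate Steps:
W(h, X) = -5/3 + 2/X (W(h, X) = 2/X - 5*⅓ = 2/X - 5/3 = -5/3 + 2/X)
c(z) = √(-5 - 19/(15*z)) (c(z) = √(-6 + ((-5/3 + 2/5)/z + z/z)) = √(-6 + ((-5/3 + 2*(⅕))/z + 1)) = √(-6 + ((-5/3 + ⅖)/z + 1)) = √(-6 + (-19/(15*z) + 1)) = √(-6 + (1 - 19/(15*z))) = √(-5 - 19/(15*z)))
-56*(c(-11) - 89) = -56*(√(-1125 - 285/(-11))/15 - 89) = -56*(√(-1125 - 285*(-1/11))/15 - 89) = -56*(√(-1125 + 285/11)/15 - 89) = -56*(√(-12090/11)/15 - 89) = -56*((I*√132990/11)/15 - 89) = -56*(I*√132990/165 - 89) = -56*(-89 + I*√132990/165) = 4984 - 56*I*√132990/165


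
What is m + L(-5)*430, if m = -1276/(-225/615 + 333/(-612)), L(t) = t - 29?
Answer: -33533452/2537 ≈ -13218.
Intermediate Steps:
L(t) = -29 + t
m = 3557488/2537 (m = -1276/(-225*1/615 + 333*(-1/612)) = -1276/(-15/41 - 37/68) = -1276/(-2537/2788) = -1276*(-2788/2537) = 3557488/2537 ≈ 1402.2)
m + L(-5)*430 = 3557488/2537 + (-29 - 5)*430 = 3557488/2537 - 34*430 = 3557488/2537 - 14620 = -33533452/2537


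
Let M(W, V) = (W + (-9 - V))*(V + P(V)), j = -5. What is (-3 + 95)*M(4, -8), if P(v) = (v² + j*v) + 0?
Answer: 26496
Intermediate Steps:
P(v) = v² - 5*v (P(v) = (v² - 5*v) + 0 = v² - 5*v)
M(W, V) = (V + V*(-5 + V))*(-9 + W - V) (M(W, V) = (W + (-9 - V))*(V + V*(-5 + V)) = (-9 + W - V)*(V + V*(-5 + V)) = (V + V*(-5 + V))*(-9 + W - V))
(-3 + 95)*M(4, -8) = (-3 + 95)*(-8*(36 - 1*(-8)² - 5*(-8) - 4*4 - 8*4)) = 92*(-8*(36 - 1*64 + 40 - 16 - 32)) = 92*(-8*(36 - 64 + 40 - 16 - 32)) = 92*(-8*(-36)) = 92*288 = 26496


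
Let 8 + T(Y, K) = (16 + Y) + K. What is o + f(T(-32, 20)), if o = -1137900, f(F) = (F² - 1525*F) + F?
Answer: -1131788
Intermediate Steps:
T(Y, K) = 8 + K + Y (T(Y, K) = -8 + ((16 + Y) + K) = -8 + (16 + K + Y) = 8 + K + Y)
f(F) = F² - 1524*F
o + f(T(-32, 20)) = -1137900 + (8 + 20 - 32)*(-1524 + (8 + 20 - 32)) = -1137900 - 4*(-1524 - 4) = -1137900 - 4*(-1528) = -1137900 + 6112 = -1131788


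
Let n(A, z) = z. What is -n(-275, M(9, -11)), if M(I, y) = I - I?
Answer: 0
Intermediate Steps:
M(I, y) = 0
-n(-275, M(9, -11)) = -1*0 = 0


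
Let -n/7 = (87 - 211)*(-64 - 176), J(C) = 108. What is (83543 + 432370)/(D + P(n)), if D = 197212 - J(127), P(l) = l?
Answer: -515913/11216 ≈ -45.998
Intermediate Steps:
n = -208320 (n = -7*(87 - 211)*(-64 - 176) = -(-868)*(-240) = -7*29760 = -208320)
D = 197104 (D = 197212 - 1*108 = 197212 - 108 = 197104)
(83543 + 432370)/(D + P(n)) = (83543 + 432370)/(197104 - 208320) = 515913/(-11216) = 515913*(-1/11216) = -515913/11216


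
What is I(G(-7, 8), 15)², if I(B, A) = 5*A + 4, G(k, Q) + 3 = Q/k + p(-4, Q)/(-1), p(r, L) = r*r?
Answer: 6241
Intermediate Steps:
p(r, L) = r²
G(k, Q) = -19 + Q/k (G(k, Q) = -3 + (Q/k + (-4)²/(-1)) = -3 + (Q/k + 16*(-1)) = -3 + (Q/k - 16) = -3 + (-16 + Q/k) = -19 + Q/k)
I(B, A) = 4 + 5*A
I(G(-7, 8), 15)² = (4 + 5*15)² = (4 + 75)² = 79² = 6241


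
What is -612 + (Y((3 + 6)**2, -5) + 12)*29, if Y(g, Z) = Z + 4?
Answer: -293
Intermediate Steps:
Y(g, Z) = 4 + Z
-612 + (Y((3 + 6)**2, -5) + 12)*29 = -612 + ((4 - 5) + 12)*29 = -612 + (-1 + 12)*29 = -612 + 11*29 = -612 + 319 = -293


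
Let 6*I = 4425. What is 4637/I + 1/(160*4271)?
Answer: 1267496423/201591200 ≈ 6.2875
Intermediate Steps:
I = 1475/2 (I = (1/6)*4425 = 1475/2 ≈ 737.50)
4637/I + 1/(160*4271) = 4637/(1475/2) + 1/(160*4271) = 4637*(2/1475) + (1/160)*(1/4271) = 9274/1475 + 1/683360 = 1267496423/201591200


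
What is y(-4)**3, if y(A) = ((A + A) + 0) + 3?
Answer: -125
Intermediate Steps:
y(A) = 3 + 2*A (y(A) = (2*A + 0) + 3 = 2*A + 3 = 3 + 2*A)
y(-4)**3 = (3 + 2*(-4))**3 = (3 - 8)**3 = (-5)**3 = -125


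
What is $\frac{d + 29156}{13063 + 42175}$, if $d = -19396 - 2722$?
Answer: $\frac{3519}{27619} \approx 0.12741$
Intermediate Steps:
$d = -22118$ ($d = -19396 - 2722 = -22118$)
$\frac{d + 29156}{13063 + 42175} = \frac{-22118 + 29156}{13063 + 42175} = \frac{7038}{55238} = 7038 \cdot \frac{1}{55238} = \frac{3519}{27619}$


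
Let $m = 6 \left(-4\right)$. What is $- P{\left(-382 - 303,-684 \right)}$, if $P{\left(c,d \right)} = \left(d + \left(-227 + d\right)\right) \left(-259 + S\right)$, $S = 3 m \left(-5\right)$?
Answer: $161095$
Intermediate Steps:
$m = -24$
$S = 360$ ($S = 3 \left(-24\right) \left(-5\right) = \left(-72\right) \left(-5\right) = 360$)
$P{\left(c,d \right)} = -22927 + 202 d$ ($P{\left(c,d \right)} = \left(d + \left(-227 + d\right)\right) \left(-259 + 360\right) = \left(-227 + 2 d\right) 101 = -22927 + 202 d$)
$- P{\left(-382 - 303,-684 \right)} = - (-22927 + 202 \left(-684\right)) = - (-22927 - 138168) = \left(-1\right) \left(-161095\right) = 161095$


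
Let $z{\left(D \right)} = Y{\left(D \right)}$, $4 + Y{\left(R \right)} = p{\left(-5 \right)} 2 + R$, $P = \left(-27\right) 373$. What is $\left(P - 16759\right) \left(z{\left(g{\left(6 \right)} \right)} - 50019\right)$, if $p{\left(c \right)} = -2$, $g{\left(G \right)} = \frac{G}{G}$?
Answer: $1342197580$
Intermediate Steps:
$P = -10071$
$g{\left(G \right)} = 1$
$Y{\left(R \right)} = -8 + R$ ($Y{\left(R \right)} = -4 + \left(\left(-2\right) 2 + R\right) = -4 + \left(-4 + R\right) = -8 + R$)
$z{\left(D \right)} = -8 + D$
$\left(P - 16759\right) \left(z{\left(g{\left(6 \right)} \right)} - 50019\right) = \left(-10071 - 16759\right) \left(\left(-8 + 1\right) - 50019\right) = - 26830 \left(-7 - 50019\right) = \left(-26830\right) \left(-50026\right) = 1342197580$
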